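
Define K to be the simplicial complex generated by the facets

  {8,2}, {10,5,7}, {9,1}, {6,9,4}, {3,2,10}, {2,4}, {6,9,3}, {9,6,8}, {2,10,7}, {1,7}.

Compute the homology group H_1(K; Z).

Fix the vertex order 1 < 2 < 3 < 4 < 5 < 6 < 7 < 8 < 9 < 10 and write every simplex with vertices in increasing order. Then dim K = 2 and the simplices of K are:

  0-simplices (10): [1], [2], [3], [4], [5], [6], [7], [8], [9], [10]
  1-simplices (18): [1,7], [1,9], [2,3], [2,4], [2,7], [2,8], [2,10], [3,6], [3,9], [3,10], [4,6], [4,9], [5,7], [5,10], [6,8], [6,9], [7,10], [8,9]
  2-simplices (6): [2,3,10], [2,7,10], [3,6,9], [4,6,9], [5,7,10], [6,8,9]

Hence C_0 ≅ Z^10, C_1 ≅ Z^18, C_2 ≅ Z^6.

∂_1: C_1 → C_0 maps an edge to its endpoints' difference, ∂[p,q] = q − p. For instance
  ∂[4,9] = [9] − [4].
This gives a 10×18 integer matrix of rank 9; reducing to Smith normal form yields diagonal entries (1,1,1,1,1,1,1,1,1).

The boundary map ∂_2: C_2 → C_1 maps a triangle to the signed sum of its edges. For instance
  ∂[5,7,10] = [7,10] − [5,10] + [5,7],
  ∂[2,3,10] = [3,10] − [2,10] + [2,3].
As a 18×6 matrix over Z this has rank 6, with invariant factors (1,1,1,1,1,1).

Now H_k = ker ∂_k / im ∂_{k+1}, so:

  H_1: rank ker ∂_1 − rank ∂_2 = (18 − 9) − 6 = 3, and the invariant factors of ∂_2 are all 1, so H_1 = Z^3.

H_1 ≅ Z^3.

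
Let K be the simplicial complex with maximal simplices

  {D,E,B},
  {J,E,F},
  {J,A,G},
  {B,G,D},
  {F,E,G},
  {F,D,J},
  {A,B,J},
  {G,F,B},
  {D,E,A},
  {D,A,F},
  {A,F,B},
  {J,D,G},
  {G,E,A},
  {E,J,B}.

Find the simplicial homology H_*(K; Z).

H_0 = Z,  H_1 = Z^2,  H_2 = Z.

We work with the vertex ordering A < B < D < E < F < G < J. The simplices of K, each written with vertices in increasing order, are:

  0-simplices (7): A, B, D, E, F, G, J
  1-simplices (21): AB, AD, AE, AF, AG, AJ, BD, BE, BF, BG, BJ, DE, DF, DG, DJ, EF, EG, EJ, FG, FJ, GJ
  2-simplices (14): ABF, ABJ, ADE, ADF, AEG, AGJ, BDE, BDG, BEJ, BFG, DFJ, DGJ, EFG, EFJ

Hence C_0 ≅ Z^7, C_1 ≅ Z^21, C_2 ≅ Z^14.

The boundary map ∂_1: C_1 → C_0 sends each edge [p,q] (with p < q) to q − p. For instance
  ∂AJ = J − A.
The resulting 7×21 matrix has rank 6, and its Smith normal form has invariant factors (1,1,1,1,1,1).

∂_2: C_2 → C_1 sends each 2-simplex [p,q,r] to [q,r] − [p,r] + [p,q]. For instance
  ∂DGJ = GJ − DJ + DG,
  ∂ABF = BF − AF + AB.
The resulting 21×14 matrix has rank 13, and its Smith normal form has invariant factors (1,1,1,1,1,1,1,1,1,1,1,1,1).

From H_k ≅ ker(∂_k) / im(∂_{k+1}) we obtain:

  H_0: rank C_0 − rank ∂_1 = 7 − 6 = 1, and the invariant factors of ∂_1 are all 1, so H_0 ≅ Z.
  H_1: rank ker ∂_1 − rank ∂_2 = (21 − 6) − 13 = 2, and the invariant factors of ∂_2 are all 1, so H_1 ≅ Z^2.
  H_2: rank ker ∂_2 − rank ∂_3 = (14 − 13) − 0 = 1, and there is no ∂_3, so H_2 ≅ Z.

As a check, the Euler characteristic is 7 − 21 + 14 = 0, which agrees with 1 − 2 + 1 = 0.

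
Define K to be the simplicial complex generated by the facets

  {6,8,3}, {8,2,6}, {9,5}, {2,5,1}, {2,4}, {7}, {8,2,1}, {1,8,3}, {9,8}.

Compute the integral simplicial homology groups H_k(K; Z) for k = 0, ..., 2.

H_0 = Z^2,  H_1 = Z,  H_2 = 0.

K has 9 vertices, 13 edges, 5 triangles.
rank ∂_0 = 0, rank ∂_1 = 7 ⇒ b_0 = 9 − 0 − 7 = 2; all invariant factors of ∂_1 are 1 so no torsion. So H_0 ≅ Z^2.
rank ∂_1 = 7, rank ∂_2 = 5 ⇒ b_1 = 13 − 7 − 5 = 1; all invariant factors of ∂_2 are 1 so no torsion. So H_1 ≅ Z.
rank ∂_2 = 5, rank ∂_3 = 0 ⇒ b_2 = 5 − 5 − 0 = 0. So H_2 ≅ 0.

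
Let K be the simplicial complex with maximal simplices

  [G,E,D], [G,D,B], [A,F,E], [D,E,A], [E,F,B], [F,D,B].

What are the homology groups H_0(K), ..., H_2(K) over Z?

H_0 = Z,  H_1 = Z,  H_2 = 0.

We work with the vertex ordering A < B < D < E < F < G. The simplices of K, each written with vertices in increasing order, are:

  0-simplices (6): A, B, D, E, F, G
  1-simplices (12): AD, AE, AF, BD, BE, BF, BG, DE, DF, DG, EF, EG
  2-simplices (6): ADE, AEF, BDF, BDG, BEF, DEG

giving chain groups C_0 ≅ Z^6, C_1 ≅ Z^12, C_2 ≅ Z^6.

The boundary map ∂_1: C_1 → C_0 is given by ∂[p,q] = [q] − [p].
The 6×12 boundary matrix has rank 5 and Smith normal form diag(1,1,1,1,1).

∂_2: C_2 → C_1 acts by ∂[p,q,r] = [q,r] − [p,r] + [p,q]. For instance
  ∂BDF = DF − BF + BD,
  ∂AEF = EF − AF + AE.
This gives a 12×6 integer matrix of rank 6; reducing to Smith normal form yields diagonal entries (1,1,1,1,1,1).

Reading off H_k = ker ∂_k / im ∂_{k+1}:

  H_0: rank C_0 − rank ∂_1 = 6 − 5 = 1, and the invariant factors of ∂_1 are all 1, so H_0 = Z.
  H_1: rank ker ∂_1 − rank ∂_2 = (12 − 5) − 6 = 1, and the invariant factors of ∂_2 are all 1, so H_1 = Z.
  H_2: rank ker ∂_2 − rank ∂_3 = (6 − 6) − 0 = 0, and there is no ∂_3, so H_2 = 0.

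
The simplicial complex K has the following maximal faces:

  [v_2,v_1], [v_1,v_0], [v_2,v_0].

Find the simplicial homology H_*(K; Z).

H_0 = Z,  H_1 = Z.

K has 3 vertices, 3 edges.
rank ∂_0 = 0, rank ∂_1 = 2 ⇒ b_0 = 3 − 0 − 2 = 1; all invariant factors of ∂_1 are 1 so no torsion. So H_0 ≅ Z.
rank ∂_1 = 2, rank ∂_2 = 0 ⇒ b_1 = 3 − 2 − 0 = 1. So H_1 ≅ Z.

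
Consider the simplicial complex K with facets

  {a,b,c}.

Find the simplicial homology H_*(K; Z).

H_0 ≅ Z,  H_1 = 0,  H_2 = 0.

Order the vertices as a < b < c. Listing each simplex with vertices in this order, K has dimension 2 with simplices:

  0-simplices (3): a, b, c
  1-simplices (3): ab, ac, bc
  2-simplices (1): abc

Hence C_0 ≅ Z^3, C_1 ≅ Z^3, C_2 ≅ Z^1.

∂_1: C_1 → C_0 is given by ∂[p,q] = [q] − [p].
As a 3×3 matrix over Z this has rank 2, with invariant factors (1,1).

The boundary map ∂_2: C_2 → C_1 sends each 2-simplex [p,q,r] to [q,r] − [p,r] + [p,q]. For instance
  ∂abc = bc − ac + ab.
The resulting 3×1 matrix has rank 1, and its Smith normal form has invariant factors (1).

From H_k ≅ ker(∂_k) / im(∂_{k+1}) we obtain:

  H_0: rank C_0 − rank ∂_1 = 3 − 2 = 1, and the invariant factors of ∂_1 are all 1, so H_0 = Z.
  H_1: rank ker ∂_1 − rank ∂_2 = (3 − 2) − 1 = 0, and the invariant factors of ∂_2 are all 1, so H_1 = 0.
  H_2: rank ker ∂_2 − rank ∂_3 = (1 − 1) − 0 = 0, and there is no ∂_3, so H_2 = 0.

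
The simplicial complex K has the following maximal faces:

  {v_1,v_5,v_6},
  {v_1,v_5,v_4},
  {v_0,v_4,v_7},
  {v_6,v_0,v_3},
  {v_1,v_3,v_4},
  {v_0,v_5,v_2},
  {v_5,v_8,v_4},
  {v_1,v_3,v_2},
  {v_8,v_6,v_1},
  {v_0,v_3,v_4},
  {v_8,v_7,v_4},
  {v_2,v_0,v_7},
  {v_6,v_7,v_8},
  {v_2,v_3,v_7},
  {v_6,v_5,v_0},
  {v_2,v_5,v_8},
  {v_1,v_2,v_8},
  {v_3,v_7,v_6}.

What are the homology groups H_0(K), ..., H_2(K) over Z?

H_0 ≅ Z,  H_1 ≅ Z ⊕ Z/2Z,  H_2 = 0.

We work with the vertex ordering v_0 < v_1 < v_2 < v_3 < v_4 < v_5 < v_6 < v_7 < v_8. The simplices of K, each written with vertices in increasing order, are:

  0-simplices (9): [v_0], [v_1], [v_2], [v_3], [v_4], [v_5], [v_6], [v_7], [v_8]
  1-simplices (27): (27 of them)
  2-simplices (18): (18 of them)

Hence C_0 ≅ Z^9, C_1 ≅ Z^27, C_2 ≅ Z^18.

Boundary ∂_1: C_1 → C_0 maps an edge to its endpoints' difference, ∂[p,q] = q − p.
This gives a 9×27 integer matrix of rank 8; reducing to Smith normal form yields diagonal entries (1,1,1,1,1,1,1,1).

The boundary map ∂_2: C_2 → C_1 sends each 2-simplex [p,q,r] to [q,r] − [p,r] + [p,q]. For instance
  ∂[v_1,v_6,v_8] = [v_6,v_8] − [v_1,v_8] + [v_1,v_6],
  ∂[v_0,v_2,v_5] = [v_2,v_5] − [v_0,v_5] + [v_0,v_2].
As a 27×18 matrix over Z this has rank 18, with invariant factors (1,1,1,1,1,1,1,1,1,1,1,1,1,1,1,1,1,2).

Reading off H_k = ker ∂_k / im ∂_{k+1}:

  H_0: rank C_0 − rank ∂_1 = 9 − 8 = 1, and the invariant factors of ∂_1 are all 1, so H_0 ≅ Z.
  H_1: rank ker ∂_1 − rank ∂_2 = (27 − 8) − 18 = 1, and ∂_2 has invariant factor 2 > 1, so H_1 ≅ Z ⊕ Z/2Z.
  H_2: rank ker ∂_2 − rank ∂_3 = (18 − 18) − 0 = 0, and there is no ∂_3, so H_2 ≅ 0.

As a check, the Euler characteristic is 9 − 27 + 18 = 0, which agrees with 1 − 1 + 0 = 0.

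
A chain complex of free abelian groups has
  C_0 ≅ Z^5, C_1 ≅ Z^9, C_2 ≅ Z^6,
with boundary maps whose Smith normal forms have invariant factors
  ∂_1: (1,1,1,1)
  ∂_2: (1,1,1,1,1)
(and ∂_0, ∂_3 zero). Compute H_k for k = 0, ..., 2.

H_0: b_0 = 5 − 0 − 4 = 1; torsion from ∂_1 factors > 1: none. So H_0 = Z.
H_1: b_1 = 9 − 4 − 5 = 0; torsion from ∂_2 factors > 1: none. So H_1 = 0.
H_2: b_2 = 6 − 5 − 0 = 1; torsion from ∂_3 factors > 1: none. So H_2 = Z.

H_0 = Z,  H_1 = 0,  H_2 = Z.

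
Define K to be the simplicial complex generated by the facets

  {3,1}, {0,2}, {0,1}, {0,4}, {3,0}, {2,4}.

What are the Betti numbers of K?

Take the total order 0 < 1 < 2 < 3 < 4 on the vertex set. Then K (dimension 1) consists of the simplices:

  0-simplices (5): [0], [1], [2], [3], [4]
  1-simplices (6): [0,1], [0,2], [0,3], [0,4], [1,3], [2,4]

Hence C_0 ≅ Z^5, C_1 ≅ Z^6.

∂_1: C_1 → C_0 sends each edge [p,q] (with p < q) to q − p.
This gives a 5×6 integer matrix of rank 4; reducing to Smith normal form yields diagonal entries (1,1,1,1).

Now H_k = ker ∂_k / im ∂_{k+1}, so:

  H_0: rank C_0 − rank ∂_1 = 5 − 4 = 1, and the invariant factors of ∂_1 are all 1, so H_0 ≅ Z.
  H_1: rank ker ∂_1 − rank ∂_2 = (6 − 4) − 0 = 2, and there is no ∂_2, so H_1 ≅ Z^2.

(K is a triangulation of a wedge of 2 circles.)

Hence the Betti numbers are b_0 = 1, b_1 = 2.

b_0 = 1, b_1 = 2.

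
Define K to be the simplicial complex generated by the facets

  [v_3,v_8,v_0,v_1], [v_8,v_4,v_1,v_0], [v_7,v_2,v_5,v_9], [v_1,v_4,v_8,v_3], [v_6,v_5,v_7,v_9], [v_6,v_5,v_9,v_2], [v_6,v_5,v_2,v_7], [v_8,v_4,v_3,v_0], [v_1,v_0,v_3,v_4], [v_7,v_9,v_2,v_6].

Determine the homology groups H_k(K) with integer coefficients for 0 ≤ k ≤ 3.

H_0 ≅ Z^2,  H_1 = 0,  H_2 = 0,  H_3 ≅ Z^2.

We work with the vertex ordering v_0 < v_1 < v_2 < v_3 < v_4 < v_5 < v_6 < v_7 < v_8 < v_9. The simplices of K, each written with vertices in increasing order, are:

  0-simplices (10): [v_0], [v_1], [v_2], [v_3], [v_4], [v_5], [v_6], [v_7], [v_8], [v_9]
  1-simplices (20): (20 of them)
  2-simplices (20): (20 of them)
  3-simplices (10): (10 of them)

Hence C_0 ≅ Z^10, C_1 ≅ Z^20, C_2 ≅ Z^20, C_3 ≅ Z^10.

∂_1: C_1 → C_0 sends each edge [p,q] (with p < q) to q − p. For instance
  ∂[v_5,v_6] = [v_6] − [v_5].
The 10×20 boundary matrix has rank 8 and Smith normal form diag(1,1,1,1,1,1,1,1).

Boundary ∂_2: C_2 → C_1 acts by ∂[p,q,r] = [q,r] − [p,r] + [p,q]. For instance
  ∂[v_6,v_7,v_9] = [v_7,v_9] − [v_6,v_9] + [v_6,v_7],
  ∂[v_1,v_3,v_4] = [v_3,v_4] − [v_1,v_4] + [v_1,v_3].
The 20×20 boundary matrix has rank 12 and Smith normal form diag(1,1,1,1,1,1,1,1,1,1,1,1).

The boundary map ∂_3: C_3 → C_2 sends each 3-simplex σ to the alternating sum Σ_i (−1)^i (σ with its i-th vertex removed). For instance
  ∂[v_2,v_5,v_6,v_9] = [v_5,v_6,v_9] − [v_2,v_6,v_9] + [v_2,v_5,v_9] − [v_2,v_5,v_6],
  ∂[v_0,v_1,v_3,v_4] = [v_1,v_3,v_4] − [v_0,v_3,v_4] + [v_0,v_1,v_4] − [v_0,v_1,v_3].
The resulting 20×10 matrix has rank 8, and its Smith normal form has invariant factors (1,1,1,1,1,1,1,1).

Now H_k = ker ∂_k / im ∂_{k+1}, so:

  H_0: rank C_0 − rank ∂_1 = 10 − 8 = 2, and the invariant factors of ∂_1 are all 1, so H_0 = Z^2.
  H_1: rank ker ∂_1 − rank ∂_2 = (20 − 8) − 12 = 0, and the invariant factors of ∂_2 are all 1, so H_1 = 0.
  H_2: rank ker ∂_2 − rank ∂_3 = (20 − 12) − 8 = 0, and the invariant factors of ∂_3 are all 1, so H_2 = 0.
  H_3: rank ker ∂_3 − rank ∂_4 = (10 − 8) − 0 = 2, and there is no ∂_4, so H_3 = Z^2.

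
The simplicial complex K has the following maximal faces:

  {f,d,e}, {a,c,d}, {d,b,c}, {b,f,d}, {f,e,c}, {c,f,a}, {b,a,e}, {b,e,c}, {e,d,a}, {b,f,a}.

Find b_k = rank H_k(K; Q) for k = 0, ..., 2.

Fix the vertex order a < b < c < d < e < f and write every simplex with vertices in increasing order. Then dim K = 2 and the simplices of K are:

  0-simplices (6): a, b, c, d, e, f
  1-simplices (15): ab, ac, ad, ae, af, bc, bd, be, bf, cd, ce, cf, de, df, ef
  2-simplices (10): abe, abf, acd, acf, ade, bcd, bce, bdf, cef, def

giving chain groups C_0 ≅ Z^6, C_1 ≅ Z^15, C_2 ≅ Z^10.

∂_1: C_1 → C_0 sends each edge [p,q] (with p < q) to q − p.
The resulting 6×15 matrix has rank 5, and its Smith normal form has invariant factors (1,1,1,1,1).

∂_2: C_2 → C_1 sends each 2-simplex [p,q,r] to [q,r] − [p,r] + [p,q]. For instance
  ∂ade = de − ae + ad,
  ∂acd = cd − ad + ac.
The 15×10 boundary matrix has rank 10 and Smith normal form diag(1,1,1,1,1,1,1,1,1,2).

Computing H_k = (kernel of ∂_k) / (image of ∂_{k+1}):

  H_0: rank C_0 − rank ∂_1 = 6 − 5 = 1, and the invariant factors of ∂_1 are all 1, so H_0 ≅ Z.
  H_1: rank ker ∂_1 − rank ∂_2 = (15 − 5) − 10 = 0, and ∂_2 has invariant factor 2 > 1, so H_1 ≅ Z/2.
  H_2: rank ker ∂_2 − rank ∂_3 = (10 − 10) − 0 = 0, and there is no ∂_3, so H_2 ≅ 0.

As a check, the Euler characteristic is 6 − 15 + 10 = 1, which agrees with 1 − 0 + 0 = 1.
(K is a triangulation of the real projective plane RP^2.)

Hence the Betti numbers are b_0 = 1, b_1 = 0, b_2 = 0.

b_0 = 1, b_1 = 0, b_2 = 0.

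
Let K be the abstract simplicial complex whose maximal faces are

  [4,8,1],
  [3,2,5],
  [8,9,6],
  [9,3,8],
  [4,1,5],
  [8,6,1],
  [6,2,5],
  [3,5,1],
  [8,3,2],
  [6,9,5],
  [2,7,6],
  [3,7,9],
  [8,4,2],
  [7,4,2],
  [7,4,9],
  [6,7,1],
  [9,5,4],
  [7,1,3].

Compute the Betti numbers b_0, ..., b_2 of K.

We work with the vertex ordering 1 < 2 < 3 < 4 < 5 < 6 < 7 < 8 < 9. The simplices of K, each written with vertices in increasing order, are:

  0-simplices (9): [1], [2], [3], [4], [5], [6], [7], [8], [9]
  1-simplices (27): (27 of them)
  2-simplices (18): [1,3,5], [1,3,7], [1,4,5], [1,4,8], [1,6,7], [1,6,8], [2,3,5], [2,3,8], [2,4,7], [2,4,8], [2,5,6], [2,6,7], [3,7,9], [3,8,9], [4,5,9], [4,7,9], [5,6,9], [6,8,9]

so the chain groups are C_0 ≅ Z^9, C_1 ≅ Z^27, C_2 ≅ Z^18.

Boundary ∂_1: C_1 → C_0 maps an edge to its endpoints' difference, ∂[p,q] = q − p. For instance
  ∂[1,8] = [8] − [1].
This gives a 9×27 integer matrix of rank 8; reducing to Smith normal form yields diagonal entries (1,1,1,1,1,1,1,1).

The boundary map ∂_2: C_2 → C_1 maps a triangle to the signed sum of its edges. For instance
  ∂[2,6,7] = [6,7] − [2,7] + [2,6],
  ∂[2,3,5] = [3,5] − [2,5] + [2,3].
The 27×18 boundary matrix has rank 17 and Smith normal form diag(1,1,1,1,1,1,1,1,1,1,1,1,1,1,1,1,1).

Reading off H_k = ker ∂_k / im ∂_{k+1}:

  H_0: rank C_0 − rank ∂_1 = 9 − 8 = 1, and the invariant factors of ∂_1 are all 1, so H_0 = Z.
  H_1: rank ker ∂_1 − rank ∂_2 = (27 − 8) − 17 = 2, and the invariant factors of ∂_2 are all 1, so H_1 = Z^2.
  H_2: rank ker ∂_2 − rank ∂_3 = (18 − 17) − 0 = 1, and there is no ∂_3, so H_2 = Z.

Hence the Betti numbers are b_0 = 1, b_1 = 2, b_2 = 1.

b_0 = 1, b_1 = 2, b_2 = 1.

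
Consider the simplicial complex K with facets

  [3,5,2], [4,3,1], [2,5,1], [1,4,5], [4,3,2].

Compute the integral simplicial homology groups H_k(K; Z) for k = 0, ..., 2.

H_0 ≅ Z,  H_1 ≅ Z,  H_2 = 0.

We work with the vertex ordering 1 < 2 < 3 < 4 < 5. The simplices of K, each written with vertices in increasing order, are:

  0-simplices (5): [1], [2], [3], [4], [5]
  1-simplices (10): [1,2], [1,3], [1,4], [1,5], [2,3], [2,4], [2,5], [3,4], [3,5], [4,5]
  2-simplices (5): [1,2,5], [1,3,4], [1,4,5], [2,3,4], [2,3,5]

Hence C_0 ≅ Z^5, C_1 ≅ Z^10, C_2 ≅ Z^5.

The boundary map ∂_1: C_1 → C_0 maps an edge to its endpoints' difference, ∂[p,q] = q − p. For instance
  ∂[1,3] = [3] − [1].
The resulting 5×10 matrix has rank 4, and its Smith normal form has invariant factors (1,1,1,1).

Boundary ∂_2: C_2 → C_1 acts by ∂[p,q,r] = [q,r] − [p,r] + [p,q]. For instance
  ∂[2,3,4] = [3,4] − [2,4] + [2,3],
  ∂[2,3,5] = [3,5] − [2,5] + [2,3].
The resulting 10×5 matrix has rank 5, and its Smith normal form has invariant factors (1,1,1,1,1).

Now H_k = ker ∂_k / im ∂_{k+1}, so:

  H_0: rank C_0 − rank ∂_1 = 5 − 4 = 1, and the invariant factors of ∂_1 are all 1, so H_0 = Z.
  H_1: rank ker ∂_1 − rank ∂_2 = (10 − 4) − 5 = 1, and the invariant factors of ∂_2 are all 1, so H_1 = Z.
  H_2: rank ker ∂_2 − rank ∂_3 = (5 − 5) − 0 = 0, and there is no ∂_3, so H_2 = 0.

(K is a triangulation of the Möbius band.)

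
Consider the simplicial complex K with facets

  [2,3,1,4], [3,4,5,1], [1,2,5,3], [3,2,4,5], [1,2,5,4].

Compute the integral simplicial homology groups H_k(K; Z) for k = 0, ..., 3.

We work with the vertex ordering 1 < 2 < 3 < 4 < 5. The simplices of K, each written with vertices in increasing order, are:

  0-simplices (5): [1], [2], [3], [4], [5]
  1-simplices (10): [1,2], [1,3], [1,4], [1,5], [2,3], [2,4], [2,5], [3,4], [3,5], [4,5]
  2-simplices (10): [1,2,3], [1,2,4], [1,2,5], [1,3,4], [1,3,5], [1,4,5], [2,3,4], [2,3,5], [2,4,5], [3,4,5]
  3-simplices (5): [1,2,3,4], [1,2,3,5], [1,2,4,5], [1,3,4,5], [2,3,4,5]

giving chain groups C_0 ≅ Z^5, C_1 ≅ Z^10, C_2 ≅ Z^10, C_3 ≅ Z^5.

Boundary ∂_1: C_1 → C_0 sends each edge [p,q] (with p < q) to q − p. For instance
  ∂[1,5] = [5] − [1].
This gives a 5×10 integer matrix of rank 4; reducing to Smith normal form yields diagonal entries (1,1,1,1).

Boundary ∂_2: C_2 → C_1 maps a triangle to the signed sum of its edges. For instance
  ∂[2,3,5] = [3,5] − [2,5] + [2,3],
  ∂[1,2,4] = [2,4] − [1,4] + [1,2].
This gives a 10×10 integer matrix of rank 6; reducing to Smith normal form yields diagonal entries (1,1,1,1,1,1).

The boundary map ∂_3: C_3 → C_2 sends each 3-simplex σ to the alternating sum Σ_i (−1)^i (σ with its i-th vertex removed). For instance
  ∂[1,2,3,4] = [2,3,4] − [1,3,4] + [1,2,4] − [1,2,3],
  ∂[1,3,4,5] = [3,4,5] − [1,4,5] + [1,3,5] − [1,3,4].
The resulting 10×5 matrix has rank 4, and its Smith normal form has invariant factors (1,1,1,1).

Reading off H_k = ker ∂_k / im ∂_{k+1}:

  H_0: rank C_0 − rank ∂_1 = 5 − 4 = 1, and the invariant factors of ∂_1 are all 1, so H_0 ≅ Z.
  H_1: rank ker ∂_1 − rank ∂_2 = (10 − 4) − 6 = 0, and the invariant factors of ∂_2 are all 1, so H_1 ≅ 0.
  H_2: rank ker ∂_2 − rank ∂_3 = (10 − 6) − 4 = 0, and the invariant factors of ∂_3 are all 1, so H_2 ≅ 0.
  H_3: rank ker ∂_3 − rank ∂_4 = (5 − 4) − 0 = 1, and there is no ∂_4, so H_3 ≅ Z.

As a check, the Euler characteristic is 5 − 10 + 10 − 5 = 0, which agrees with 1 − 0 + 0 − 1 = 0.
(K is a triangulation of the 3-sphere S^3.)

H_0 = Z,  H_1 = 0,  H_2 = 0,  H_3 = Z.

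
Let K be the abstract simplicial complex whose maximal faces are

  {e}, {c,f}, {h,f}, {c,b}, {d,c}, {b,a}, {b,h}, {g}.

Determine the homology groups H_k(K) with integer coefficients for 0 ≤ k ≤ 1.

H_0 ≅ Z^3,  H_1 ≅ Z.

Take the total order a < b < c < d < e < f < g < h on the vertex set. Then K (dimension 1) consists of the simplices:

  0-simplices (8): a, b, c, d, e, f, g, h
  1-simplices (6): ab, bc, bh, cd, cf, fh

giving chain groups C_0 ≅ Z^8, C_1 ≅ Z^6.

∂_1: C_1 → C_0 is given by ∂[p,q] = [q] − [p]. For instance
  ∂bc = c − b.
The 8×6 boundary matrix has rank 5 and Smith normal form diag(1,1,1,1,1).

Now H_k = ker ∂_k / im ∂_{k+1}, so:

  H_0: rank C_0 − rank ∂_1 = 8 − 5 = 3, and the invariant factors of ∂_1 are all 1, so H_0 = Z^3.
  H_1: rank ker ∂_1 − rank ∂_2 = (6 − 5) − 0 = 1, and there is no ∂_2, so H_1 = Z.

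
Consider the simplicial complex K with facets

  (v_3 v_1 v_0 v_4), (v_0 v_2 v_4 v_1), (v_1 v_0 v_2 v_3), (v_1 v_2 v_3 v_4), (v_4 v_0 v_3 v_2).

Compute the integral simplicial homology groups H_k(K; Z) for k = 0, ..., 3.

H_0 ≅ Z,  H_1 = 0,  H_2 = 0,  H_3 ≅ Z.

K has 5 vertices, 10 edges, 10 triangles, 5 3-simplices.
rank ∂_0 = 0, rank ∂_1 = 4 ⇒ b_0 = 5 − 0 − 4 = 1; all invariant factors of ∂_1 are 1 so no torsion. So H_0 = Z.
rank ∂_1 = 4, rank ∂_2 = 6 ⇒ b_1 = 10 − 4 − 6 = 0; all invariant factors of ∂_2 are 1 so no torsion. So H_1 = 0.
rank ∂_2 = 6, rank ∂_3 = 4 ⇒ b_2 = 10 − 6 − 4 = 0; all invariant factors of ∂_3 are 1 so no torsion. So H_2 = 0.
rank ∂_3 = 4, rank ∂_4 = 0 ⇒ b_3 = 5 − 4 − 0 = 1. So H_3 = Z.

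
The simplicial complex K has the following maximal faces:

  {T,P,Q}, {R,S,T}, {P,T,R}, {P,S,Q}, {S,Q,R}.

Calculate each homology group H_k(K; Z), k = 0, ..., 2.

H_0 ≅ Z,  H_1 ≅ Z,  H_2 = 0.

Take the total order P < Q < R < S < T on the vertex set. Then K (dimension 2) consists of the simplices:

  0-simplices (5): P, Q, R, S, T
  1-simplices (10): PQ, PR, PS, PT, QR, QS, QT, RS, RT, ST
  2-simplices (5): PQS, PQT, PRT, QRS, RST

giving chain groups C_0 ≅ Z^5, C_1 ≅ Z^10, C_2 ≅ Z^5.

The boundary map ∂_1: C_1 → C_0 is given by ∂[p,q] = [q] − [p]. For instance
  ∂QS = S − Q.
The 5×10 boundary matrix has rank 4 and Smith normal form diag(1,1,1,1).

∂_2: C_2 → C_1 acts by ∂[p,q,r] = [q,r] − [p,r] + [p,q]. For instance
  ∂QRS = RS − QS + QR,
  ∂PRT = RT − PT + PR.
The resulting 10×5 matrix has rank 5, and its Smith normal form has invariant factors (1,1,1,1,1).

Computing H_k = (kernel of ∂_k) / (image of ∂_{k+1}):

  H_0: rank C_0 − rank ∂_1 = 5 − 4 = 1, and the invariant factors of ∂_1 are all 1, so H_0 = Z.
  H_1: rank ker ∂_1 − rank ∂_2 = (10 − 4) − 5 = 1, and the invariant factors of ∂_2 are all 1, so H_1 = Z.
  H_2: rank ker ∂_2 − rank ∂_3 = (5 − 5) − 0 = 0, and there is no ∂_3, so H_2 = 0.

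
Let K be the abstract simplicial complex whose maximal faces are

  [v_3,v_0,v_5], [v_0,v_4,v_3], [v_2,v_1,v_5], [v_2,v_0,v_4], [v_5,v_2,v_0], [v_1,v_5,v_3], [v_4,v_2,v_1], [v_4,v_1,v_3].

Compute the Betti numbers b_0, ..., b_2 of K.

b_0 = 1, b_1 = 0, b_2 = 1.

K has 6 vertices, 12 edges, 8 triangles.
rank ∂_0 = 0, rank ∂_1 = 5 ⇒ b_0 = 6 − 0 − 5 = 1; all invariant factors of ∂_1 are 1 so no torsion. So H_0 = Z.
rank ∂_1 = 5, rank ∂_2 = 7 ⇒ b_1 = 12 − 5 − 7 = 0; all invariant factors of ∂_2 are 1 so no torsion. So H_1 = 0.
rank ∂_2 = 7, rank ∂_3 = 0 ⇒ b_2 = 8 − 7 − 0 = 1. So H_2 = Z.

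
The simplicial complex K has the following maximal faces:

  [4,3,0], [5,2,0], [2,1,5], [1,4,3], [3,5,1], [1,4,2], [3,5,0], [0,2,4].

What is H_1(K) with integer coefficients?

H_1 ≅ 0.

Fix the vertex order 0 < 1 < 2 < 3 < 4 < 5 and write every simplex with vertices in increasing order. Then dim K = 2 and the simplices of K are:

  0-simplices (6): [0], [1], [2], [3], [4], [5]
  1-simplices (12): [0,2], [0,3], [0,4], [0,5], [1,2], [1,3], [1,4], [1,5], [2,4], [2,5], [3,4], [3,5]
  2-simplices (8): [0,2,4], [0,2,5], [0,3,4], [0,3,5], [1,2,4], [1,2,5], [1,3,4], [1,3,5]

so the chain groups are C_0 ≅ Z^6, C_1 ≅ Z^12, C_2 ≅ Z^8.

Boundary ∂_1: C_1 → C_0 is given by ∂[p,q] = [q] − [p].
This gives a 6×12 integer matrix of rank 5; reducing to Smith normal form yields diagonal entries (1,1,1,1,1).

Boundary ∂_2: C_2 → C_1 sends each 2-simplex [p,q,r] to [q,r] − [p,r] + [p,q]. For instance
  ∂[0,3,5] = [3,5] − [0,5] + [0,3],
  ∂[1,2,4] = [2,4] − [1,4] + [1,2].
As a 12×8 matrix over Z this has rank 7, with invariant factors (1,1,1,1,1,1,1).

Now H_k = ker ∂_k / im ∂_{k+1}, so:

  H_1: rank ker ∂_1 − rank ∂_2 = (12 − 5) − 7 = 0, and the invariant factors of ∂_2 are all 1, so H_1 ≅ 0.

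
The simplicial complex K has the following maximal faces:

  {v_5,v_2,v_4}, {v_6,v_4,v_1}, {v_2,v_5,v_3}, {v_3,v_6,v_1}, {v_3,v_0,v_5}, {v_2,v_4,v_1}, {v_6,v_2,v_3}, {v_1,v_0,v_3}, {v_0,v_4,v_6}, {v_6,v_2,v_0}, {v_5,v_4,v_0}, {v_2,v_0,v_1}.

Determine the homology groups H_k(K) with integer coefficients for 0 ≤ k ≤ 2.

Fix the vertex order v_0 < v_1 < v_2 < v_3 < v_4 < v_5 < v_6 and write every simplex with vertices in increasing order. Then dim K = 2 and the simplices of K are:

  0-simplices (7): [v_0], [v_1], [v_2], [v_3], [v_4], [v_5], [v_6]
  1-simplices (18): (18 of them)
  2-simplices (12): (12 of them)

Hence C_0 ≅ Z^7, C_1 ≅ Z^18, C_2 ≅ Z^12.

Boundary ∂_1: C_1 → C_0 maps an edge to its endpoints' difference, ∂[p,q] = q − p. For instance
  ∂[v_1,v_2] = [v_2] − [v_1].
As a 7×18 matrix over Z this has rank 6, with invariant factors (1,1,1,1,1,1).

The boundary map ∂_2: C_2 → C_1 sends each 2-simplex [p,q,r] to [q,r] − [p,r] + [p,q]. For instance
  ∂[v_0,v_4,v_5] = [v_4,v_5] − [v_0,v_5] + [v_0,v_4],
  ∂[v_2,v_3,v_6] = [v_3,v_6] − [v_2,v_6] + [v_2,v_3].
This gives a 18×12 integer matrix of rank 12; reducing to Smith normal form yields diagonal entries (1,1,1,1,1,1,1,1,1,1,1,2).

Reading off H_k = ker ∂_k / im ∂_{k+1}:

  H_0: rank C_0 − rank ∂_1 = 7 − 6 = 1, and the invariant factors of ∂_1 are all 1, so H_0 ≅ Z.
  H_1: rank ker ∂_1 − rank ∂_2 = (18 − 6) − 12 = 0, and ∂_2 has invariant factor 2 > 1, so H_1 ≅ Z_2.
  H_2: rank ker ∂_2 − rank ∂_3 = (12 − 12) − 0 = 0, and there is no ∂_3, so H_2 ≅ 0.

As a check, the Euler characteristic is 7 − 18 + 12 = 1, which agrees with 1 − 0 + 0 = 1.

H_0 ≅ Z,  H_1 ≅ Z_2,  H_2 = 0.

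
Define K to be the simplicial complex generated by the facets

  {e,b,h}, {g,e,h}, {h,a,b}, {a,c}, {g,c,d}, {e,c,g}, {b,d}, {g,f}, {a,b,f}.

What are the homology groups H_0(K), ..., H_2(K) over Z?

Fix the vertex order a < b < c < d < e < f < g < h and write every simplex with vertices in increasing order. Then dim K = 2 and the simplices of K are:

  0-simplices (8): a, b, c, d, e, f, g, h
  1-simplices (16): ab, ac, af, ah, bd, be, bf, bh, cd, ce, cg, dg, eg, eh, fg, gh
  2-simplices (6): abf, abh, beh, cdg, ceg, egh

Hence C_0 ≅ Z^8, C_1 ≅ Z^16, C_2 ≅ Z^6.

The boundary map ∂_1: C_1 → C_0 is given by ∂[p,q] = [q] − [p].
The resulting 8×16 matrix has rank 7, and its Smith normal form has invariant factors (1,1,1,1,1,1,1).

Boundary ∂_2: C_2 → C_1 acts by ∂[p,q,r] = [q,r] − [p,r] + [p,q]. For instance
  ∂cdg = dg − cg + cd,
  ∂egh = gh − eh + eg.
As a 16×6 matrix over Z this has rank 6, with invariant factors (1,1,1,1,1,1).

Reading off H_k = ker ∂_k / im ∂_{k+1}:

  H_0: rank C_0 − rank ∂_1 = 8 − 7 = 1, and the invariant factors of ∂_1 are all 1, so H_0 ≅ Z.
  H_1: rank ker ∂_1 − rank ∂_2 = (16 − 7) − 6 = 3, and the invariant factors of ∂_2 are all 1, so H_1 ≅ Z^3.
  H_2: rank ker ∂_2 − rank ∂_3 = (6 − 6) − 0 = 0, and there is no ∂_3, so H_2 ≅ 0.

H_0 = Z,  H_1 = Z^3,  H_2 = 0.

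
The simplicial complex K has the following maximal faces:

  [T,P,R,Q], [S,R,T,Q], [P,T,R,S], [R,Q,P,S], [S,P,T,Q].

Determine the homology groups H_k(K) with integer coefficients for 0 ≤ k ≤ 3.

Order the vertices as P < Q < R < S < T. Listing each simplex with vertices in this order, K has dimension 3 with simplices:

  0-simplices (5): P, Q, R, S, T
  1-simplices (10): PQ, PR, PS, PT, QR, QS, QT, RS, RT, ST
  2-simplices (10): PQR, PQS, PQT, PRS, PRT, PST, QRS, QRT, QST, RST
  3-simplices (5): PQRS, PQRT, PQST, PRST, QRST

giving chain groups C_0 ≅ Z^5, C_1 ≅ Z^10, C_2 ≅ Z^10, C_3 ≅ Z^5.

The boundary map ∂_1: C_1 → C_0 sends each edge [p,q] (with p < q) to q − p.
The 5×10 boundary matrix has rank 4 and Smith normal form diag(1,1,1,1).

Boundary ∂_2: C_2 → C_1 sends each 2-simplex [p,q,r] to [q,r] − [p,r] + [p,q]. For instance
  ∂PQS = QS − PS + PQ,
  ∂PRS = RS − PS + PR.
The 10×10 boundary matrix has rank 6 and Smith normal form diag(1,1,1,1,1,1).

Boundary ∂_3: C_3 → C_2 sends each 3-simplex σ to the alternating sum Σ_i (−1)^i (σ with its i-th vertex removed). For instance
  ∂PQST = QST − PST + PQT − PQS,
  ∂QRST = RST − QST + QRT − QRS.
This gives a 10×5 integer matrix of rank 4; reducing to Smith normal form yields diagonal entries (1,1,1,1).

Computing H_k = (kernel of ∂_k) / (image of ∂_{k+1}):

  H_0: rank C_0 − rank ∂_1 = 5 − 4 = 1, and the invariant factors of ∂_1 are all 1, so H_0 ≅ Z.
  H_1: rank ker ∂_1 − rank ∂_2 = (10 − 4) − 6 = 0, and the invariant factors of ∂_2 are all 1, so H_1 ≅ 0.
  H_2: rank ker ∂_2 − rank ∂_3 = (10 − 6) − 4 = 0, and the invariant factors of ∂_3 are all 1, so H_2 ≅ 0.
  H_3: rank ker ∂_3 − rank ∂_4 = (5 − 4) − 0 = 1, and there is no ∂_4, so H_3 ≅ Z.

As a check, the Euler characteristic is 5 − 10 + 10 − 5 = 0, which agrees with 1 − 0 + 0 − 1 = 0.

H_0 ≅ Z,  H_1 = 0,  H_2 = 0,  H_3 ≅ Z.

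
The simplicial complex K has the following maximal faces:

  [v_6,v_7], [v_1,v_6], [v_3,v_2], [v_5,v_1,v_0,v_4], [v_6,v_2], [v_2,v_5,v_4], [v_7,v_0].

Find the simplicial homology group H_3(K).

H_3 ≅ 0.

We work with the vertex ordering v_0 < v_1 < v_2 < v_3 < v_4 < v_5 < v_6 < v_7. The simplices of K, each written with vertices in increasing order, are:

  0-simplices (8): [v_0], [v_1], [v_2], [v_3], [v_4], [v_5], [v_6], [v_7]
  1-simplices (13): [v_0,v_1], [v_0,v_4], [v_0,v_5], [v_0,v_7], [v_1,v_4], [v_1,v_5], [v_1,v_6], [v_2,v_3], [v_2,v_4], [v_2,v_5], [v_2,v_6], [v_4,v_5], [v_6,v_7]
  2-simplices (5): [v_0,v_1,v_4], [v_0,v_1,v_5], [v_0,v_4,v_5], [v_1,v_4,v_5], [v_2,v_4,v_5]
  3-simplices (1): [v_0,v_1,v_4,v_5]

so the chain groups are C_0 ≅ Z^8, C_1 ≅ Z^13, C_2 ≅ Z^5, C_3 ≅ Z^1.

∂_1: C_1 → C_0 sends each edge [p,q] (with p < q) to q − p.
The 8×13 boundary matrix has rank 7 and Smith normal form diag(1,1,1,1,1,1,1).

Boundary ∂_2: C_2 → C_1 sends each 2-simplex [p,q,r] to [q,r] − [p,r] + [p,q]. For instance
  ∂[v_0,v_4,v_5] = [v_4,v_5] − [v_0,v_5] + [v_0,v_4],
  ∂[v_1,v_4,v_5] = [v_4,v_5] − [v_1,v_5] + [v_1,v_4].
As a 13×5 matrix over Z this has rank 4, with invariant factors (1,1,1,1).

∂_3: C_3 → C_2 sends each 3-simplex σ to the alternating sum Σ_i (−1)^i (σ with its i-th vertex removed). For instance
  ∂[v_0,v_1,v_4,v_5] = [v_1,v_4,v_5] − [v_0,v_4,v_5] + [v_0,v_1,v_5] − [v_0,v_1,v_4].
The 5×1 boundary matrix has rank 1 and Smith normal form diag(1).

From H_k ≅ ker(∂_k) / im(∂_{k+1}) we obtain:

  H_3: rank ker ∂_3 − rank ∂_4 = (1 − 1) − 0 = 0, and there is no ∂_4, so H_3 ≅ 0.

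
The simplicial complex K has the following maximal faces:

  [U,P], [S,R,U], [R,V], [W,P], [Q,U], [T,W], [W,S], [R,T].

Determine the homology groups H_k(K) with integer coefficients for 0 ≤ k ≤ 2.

Fix the vertex order P < Q < R < S < T < U < V < W and write every simplex with vertices in increasing order. Then dim K = 2 and the simplices of K are:

  0-simplices (8): P, Q, R, S, T, U, V, W
  1-simplices (10): PU, PW, QU, RS, RT, RU, RV, SU, SW, TW
  2-simplices (1): RSU

so the chain groups are C_0 ≅ Z^8, C_1 ≅ Z^10, C_2 ≅ Z^1.

∂_1: C_1 → C_0 is given by ∂[p,q] = [q] − [p].
As a 8×10 matrix over Z this has rank 7, with invariant factors (1,1,1,1,1,1,1).

The boundary map ∂_2: C_2 → C_1 maps a triangle to the signed sum of its edges. For instance
  ∂RSU = SU − RU + RS.
The resulting 10×1 matrix has rank 1, and its Smith normal form has invariant factors (1).

From H_k ≅ ker(∂_k) / im(∂_{k+1}) we obtain:

  H_0: rank C_0 − rank ∂_1 = 8 − 7 = 1, and the invariant factors of ∂_1 are all 1, so H_0 ≅ Z.
  H_1: rank ker ∂_1 − rank ∂_2 = (10 − 7) − 1 = 2, and the invariant factors of ∂_2 are all 1, so H_1 ≅ Z^2.
  H_2: rank ker ∂_2 − rank ∂_3 = (1 − 1) − 0 = 0, and there is no ∂_3, so H_2 ≅ 0.

H_0 ≅ Z,  H_1 ≅ Z^2,  H_2 = 0.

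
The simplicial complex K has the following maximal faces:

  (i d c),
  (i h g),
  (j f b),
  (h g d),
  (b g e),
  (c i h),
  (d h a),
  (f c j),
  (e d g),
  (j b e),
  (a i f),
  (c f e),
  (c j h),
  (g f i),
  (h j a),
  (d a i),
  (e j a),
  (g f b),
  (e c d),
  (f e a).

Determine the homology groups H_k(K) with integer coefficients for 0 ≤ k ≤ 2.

K has 10 vertices, 30 edges, 20 triangles.
rank ∂_0 = 0, rank ∂_1 = 9 ⇒ b_0 = 10 − 0 − 9 = 1; all invariant factors of ∂_1 are 1 so no torsion. So H_0 = Z.
rank ∂_1 = 9, rank ∂_2 = 20 ⇒ b_1 = 30 − 9 − 20 = 1; ∂_2 has invariant factor(s) [2] giving torsion. So H_1 = Z ⊕ Z/2Z.
rank ∂_2 = 20, rank ∂_3 = 0 ⇒ b_2 = 20 − 20 − 0 = 0. So H_2 = 0.

H_0 = Z,  H_1 = Z ⊕ Z/2Z,  H_2 = 0.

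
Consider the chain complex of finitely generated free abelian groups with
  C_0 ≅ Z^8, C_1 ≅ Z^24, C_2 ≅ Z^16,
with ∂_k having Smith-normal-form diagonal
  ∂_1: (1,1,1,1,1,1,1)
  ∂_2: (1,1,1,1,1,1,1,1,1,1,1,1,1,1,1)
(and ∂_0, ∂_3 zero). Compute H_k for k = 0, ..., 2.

H_0 = Z,  H_1 = Z^2,  H_2 = Z.

H_0: b_0 = 8 − 0 − 7 = 1; torsion from ∂_1 factors > 1: none. So H_0 = Z.
H_1: b_1 = 24 − 7 − 15 = 2; torsion from ∂_2 factors > 1: none. So H_1 = Z^2.
H_2: b_2 = 16 − 15 − 0 = 1; torsion from ∂_3 factors > 1: none. So H_2 = Z.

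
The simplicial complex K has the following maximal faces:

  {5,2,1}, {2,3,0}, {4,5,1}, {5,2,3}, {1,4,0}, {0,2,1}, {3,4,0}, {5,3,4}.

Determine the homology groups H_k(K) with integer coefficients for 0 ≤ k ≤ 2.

H_0 ≅ Z,  H_1 = 0,  H_2 ≅ Z.

Fix the vertex order 0 < 1 < 2 < 3 < 4 < 5 and write every simplex with vertices in increasing order. Then dim K = 2 and the simplices of K are:

  0-simplices (6): [0], [1], [2], [3], [4], [5]
  1-simplices (12): [0,1], [0,2], [0,3], [0,4], [1,2], [1,4], [1,5], [2,3], [2,5], [3,4], [3,5], [4,5]
  2-simplices (8): [0,1,2], [0,1,4], [0,2,3], [0,3,4], [1,2,5], [1,4,5], [2,3,5], [3,4,5]

so the chain groups are C_0 ≅ Z^6, C_1 ≅ Z^12, C_2 ≅ Z^8.

Boundary ∂_1: C_1 → C_0 sends each edge [p,q] (with p < q) to q − p. For instance
  ∂[0,3] = [3] − [0].
The resulting 6×12 matrix has rank 5, and its Smith normal form has invariant factors (1,1,1,1,1).

∂_2: C_2 → C_1 acts by ∂[p,q,r] = [q,r] − [p,r] + [p,q]. For instance
  ∂[0,2,3] = [2,3] − [0,3] + [0,2],
  ∂[1,4,5] = [4,5] − [1,5] + [1,4].
The resulting 12×8 matrix has rank 7, and its Smith normal form has invariant factors (1,1,1,1,1,1,1).

Reading off H_k = ker ∂_k / im ∂_{k+1}:

  H_0: rank C_0 − rank ∂_1 = 6 − 5 = 1, and the invariant factors of ∂_1 are all 1, so H_0 ≅ Z.
  H_1: rank ker ∂_1 − rank ∂_2 = (12 − 5) − 7 = 0, and the invariant factors of ∂_2 are all 1, so H_1 ≅ 0.
  H_2: rank ker ∂_2 − rank ∂_3 = (8 − 7) − 0 = 1, and there is no ∂_3, so H_2 ≅ Z.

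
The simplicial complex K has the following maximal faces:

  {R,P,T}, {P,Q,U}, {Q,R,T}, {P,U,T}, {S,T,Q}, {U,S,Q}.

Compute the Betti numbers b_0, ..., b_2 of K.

K has 6 vertices, 12 edges, 6 triangles.
rank ∂_0 = 0, rank ∂_1 = 5 ⇒ b_0 = 6 − 0 − 5 = 1; all invariant factors of ∂_1 are 1 so no torsion. So H_0 ≅ Z.
rank ∂_1 = 5, rank ∂_2 = 6 ⇒ b_1 = 12 − 5 − 6 = 1; all invariant factors of ∂_2 are 1 so no torsion. So H_1 ≅ Z.
rank ∂_2 = 6, rank ∂_3 = 0 ⇒ b_2 = 6 − 6 − 0 = 0. So H_2 ≅ 0.

b_0 = 1, b_1 = 1, b_2 = 0.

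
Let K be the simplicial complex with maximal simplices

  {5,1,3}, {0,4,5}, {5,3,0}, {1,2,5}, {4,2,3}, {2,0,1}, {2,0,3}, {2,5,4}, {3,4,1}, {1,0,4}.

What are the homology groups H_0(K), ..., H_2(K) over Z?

We work with the vertex ordering 0 < 1 < 2 < 3 < 4 < 5. The simplices of K, each written with vertices in increasing order, are:

  0-simplices (6): [0], [1], [2], [3], [4], [5]
  1-simplices (15): [0,1], [0,2], [0,3], [0,4], [0,5], [1,2], [1,3], [1,4], [1,5], [2,3], [2,4], [2,5], [3,4], [3,5], [4,5]
  2-simplices (10): [0,1,2], [0,1,4], [0,2,3], [0,3,5], [0,4,5], [1,2,5], [1,3,4], [1,3,5], [2,3,4], [2,4,5]

so the chain groups are C_0 ≅ Z^6, C_1 ≅ Z^15, C_2 ≅ Z^10.

Boundary ∂_1: C_1 → C_0 is given by ∂[p,q] = [q] − [p].
This gives a 6×15 integer matrix of rank 5; reducing to Smith normal form yields diagonal entries (1,1,1,1,1).

Boundary ∂_2: C_2 → C_1 acts by ∂[p,q,r] = [q,r] − [p,r] + [p,q]. For instance
  ∂[1,3,5] = [3,5] − [1,5] + [1,3],
  ∂[0,1,2] = [1,2] − [0,2] + [0,1].
The resulting 15×10 matrix has rank 10, and its Smith normal form has invariant factors (1,1,1,1,1,1,1,1,1,2).

From H_k ≅ ker(∂_k) / im(∂_{k+1}) we obtain:

  H_0: rank C_0 − rank ∂_1 = 6 − 5 = 1, and the invariant factors of ∂_1 are all 1, so H_0 = Z.
  H_1: rank ker ∂_1 − rank ∂_2 = (15 − 5) − 10 = 0, and ∂_2 has invariant factor 2 > 1, so H_1 = Z/2.
  H_2: rank ker ∂_2 − rank ∂_3 = (10 − 10) − 0 = 0, and there is no ∂_3, so H_2 = 0.

H_0 = Z,  H_1 = Z/2,  H_2 = 0.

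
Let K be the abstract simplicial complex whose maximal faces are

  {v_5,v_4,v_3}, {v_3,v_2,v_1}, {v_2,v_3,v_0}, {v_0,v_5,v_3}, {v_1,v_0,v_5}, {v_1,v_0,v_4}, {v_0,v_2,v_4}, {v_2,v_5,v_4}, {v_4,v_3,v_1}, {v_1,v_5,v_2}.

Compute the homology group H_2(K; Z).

We work with the vertex ordering v_0 < v_1 < v_2 < v_3 < v_4 < v_5. The simplices of K, each written with vertices in increasing order, are:

  0-simplices (6): [v_0], [v_1], [v_2], [v_3], [v_4], [v_5]
  1-simplices (15): (15 of them)
  2-simplices (10): [v_0,v_1,v_4], [v_0,v_1,v_5], [v_0,v_2,v_3], [v_0,v_2,v_4], [v_0,v_3,v_5], [v_1,v_2,v_3], [v_1,v_2,v_5], [v_1,v_3,v_4], [v_2,v_4,v_5], [v_3,v_4,v_5]

so the chain groups are C_0 ≅ Z^6, C_1 ≅ Z^15, C_2 ≅ Z^10.

Boundary ∂_1: C_1 → C_0 maps an edge to its endpoints' difference, ∂[p,q] = q − p.
The 6×15 boundary matrix has rank 5 and Smith normal form diag(1,1,1,1,1).

Boundary ∂_2: C_2 → C_1 maps a triangle to the signed sum of its edges. For instance
  ∂[v_0,v_1,v_5] = [v_1,v_5] − [v_0,v_5] + [v_0,v_1],
  ∂[v_1,v_2,v_5] = [v_2,v_5] − [v_1,v_5] + [v_1,v_2].
The 15×10 boundary matrix has rank 10 and Smith normal form diag(1,1,1,1,1,1,1,1,1,2).

Reading off H_k = ker ∂_k / im ∂_{k+1}:

  H_2: rank ker ∂_2 − rank ∂_3 = (10 − 10) − 0 = 0, and there is no ∂_3, so H_2 ≅ 0.

(K is a triangulation of the real projective plane RP^2.)

H_2 = 0.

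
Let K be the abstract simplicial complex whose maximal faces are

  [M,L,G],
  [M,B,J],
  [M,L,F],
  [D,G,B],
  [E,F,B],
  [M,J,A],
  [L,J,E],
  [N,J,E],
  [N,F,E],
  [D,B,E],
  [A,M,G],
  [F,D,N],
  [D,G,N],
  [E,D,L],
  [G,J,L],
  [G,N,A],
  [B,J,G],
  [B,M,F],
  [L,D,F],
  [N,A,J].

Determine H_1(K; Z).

Order the vertices as A < B < D < E < F < G < J < L < M < N. Listing each simplex with vertices in this order, K has dimension 2 with simplices:

  0-simplices (10): A, B, D, E, F, G, J, L, M, N
  1-simplices (30): AG, AJ, AM, AN, BD, BE, BF, BG, BJ, BM, DE, DF, DG, DL, DN, EF, EJ, EL, EN, FL, FM, FN, GJ, GL, GM, GN, JL, JM, JN, LM
  2-simplices (20): AGM, AGN, AJM, AJN, BDE, BDG, BEF, BFM, BGJ, BJM, DEL, DFL, DFN, DGN, EFN, EJL, EJN, FLM, GJL, GLM

giving chain groups C_0 ≅ Z^10, C_1 ≅ Z^30, C_2 ≅ Z^20.

∂_1: C_1 → C_0 sends each edge [p,q] (with p < q) to q − p. For instance
  ∂DG = G − D.
As a 10×30 matrix over Z this has rank 9, with invariant factors (1,1,1,1,1,1,1,1,1).

∂_2: C_2 → C_1 maps a triangle to the signed sum of its edges. For instance
  ∂AGN = GN − AN + AG,
  ∂BGJ = GJ − BJ + BG.
The 30×20 boundary matrix has rank 20 and Smith normal form diag(1,1,1,1,1,1,1,1,1,1,1,1,1,1,1,1,1,1,1,2).

Now H_k = ker ∂_k / im ∂_{k+1}, so:

  H_1: rank ker ∂_1 − rank ∂_2 = (30 − 9) − 20 = 1, and ∂_2 has invariant factor 2 > 1, so H_1 = Z ⊕ Z_2.

(K is a triangulation of the Klein bottle.)

H_1 = Z ⊕ Z_2.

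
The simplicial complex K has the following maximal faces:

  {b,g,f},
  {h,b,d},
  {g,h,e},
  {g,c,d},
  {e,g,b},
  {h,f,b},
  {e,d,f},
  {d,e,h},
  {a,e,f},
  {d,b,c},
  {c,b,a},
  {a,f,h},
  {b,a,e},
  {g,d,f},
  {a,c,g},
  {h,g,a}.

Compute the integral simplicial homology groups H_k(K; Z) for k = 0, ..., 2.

Fix the vertex order a < b < c < d < e < f < g < h and write every simplex with vertices in increasing order. Then dim K = 2 and the simplices of K are:

  0-simplices (8): a, b, c, d, e, f, g, h
  1-simplices (24): ab, ac, ae, af, ag, ah, bc, bd, be, bf, bg, bh, cd, cg, de, df, dg, dh, ef, eg, eh, fg, fh, gh
  2-simplices (16): abc, abe, acg, aef, afh, agh, bcd, bdh, beg, bfg, bfh, cdg, def, deh, dfg, egh

giving chain groups C_0 ≅ Z^8, C_1 ≅ Z^24, C_2 ≅ Z^16.

∂_1: C_1 → C_0 is given by ∂[p,q] = [q] − [p].
As a 8×24 matrix over Z this has rank 7, with invariant factors (1,1,1,1,1,1,1).

Boundary ∂_2: C_2 → C_1 sends each 2-simplex [p,q,r] to [q,r] − [p,r] + [p,q]. For instance
  ∂beg = eg − bg + be,
  ∂bfg = fg − bg + bf.
The resulting 24×16 matrix has rank 15, and its Smith normal form has invariant factors (1,1,1,1,1,1,1,1,1,1,1,1,1,1,1).

From H_k ≅ ker(∂_k) / im(∂_{k+1}) we obtain:

  H_0: rank C_0 − rank ∂_1 = 8 − 7 = 1, and the invariant factors of ∂_1 are all 1, so H_0 = Z.
  H_1: rank ker ∂_1 − rank ∂_2 = (24 − 7) − 15 = 2, and the invariant factors of ∂_2 are all 1, so H_1 = Z^2.
  H_2: rank ker ∂_2 − rank ∂_3 = (16 − 15) − 0 = 1, and there is no ∂_3, so H_2 = Z.

(K is a triangulation of the torus T^2.)

H_0 = Z,  H_1 = Z^2,  H_2 = Z.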